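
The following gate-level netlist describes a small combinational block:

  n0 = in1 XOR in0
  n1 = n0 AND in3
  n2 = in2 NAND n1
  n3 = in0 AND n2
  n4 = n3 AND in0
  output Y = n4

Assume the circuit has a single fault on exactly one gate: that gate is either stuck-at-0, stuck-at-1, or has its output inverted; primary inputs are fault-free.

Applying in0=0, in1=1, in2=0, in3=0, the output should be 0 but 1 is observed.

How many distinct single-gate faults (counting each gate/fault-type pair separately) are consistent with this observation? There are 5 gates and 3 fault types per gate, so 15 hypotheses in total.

2

Fault-free: n0=1, n1=0, n2=1, n3=0, n4=0 → 0. Observed 1.
  n0: none of the 3 fault types match ✗
  n1: none of the 3 fault types match ✗
  n2: none of the 3 fault types match ✗
  n3: none of the 3 fault types match ✗
  n4: stuck-at-1, inverted output ✓; others ✗
Consistent faults: {n4 stuck-at-1, n4 inverted output} — 2 in all.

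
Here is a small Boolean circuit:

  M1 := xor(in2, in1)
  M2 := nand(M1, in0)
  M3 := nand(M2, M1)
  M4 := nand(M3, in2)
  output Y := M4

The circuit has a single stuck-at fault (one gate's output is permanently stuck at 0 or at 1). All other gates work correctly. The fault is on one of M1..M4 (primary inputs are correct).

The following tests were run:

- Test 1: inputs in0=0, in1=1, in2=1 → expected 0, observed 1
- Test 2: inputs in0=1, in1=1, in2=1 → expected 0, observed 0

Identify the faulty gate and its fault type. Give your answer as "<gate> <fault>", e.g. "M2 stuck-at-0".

M1 stuck-at-1

Fault-free values for test 1 (in0=0, in1=1, in2=1): M1=0, M2=1, M3=1, M4=0, giving Y=0. Observed 1.
Test 1: faults giving observed 1 are {M1 stuck-at-1, M3 stuck-at-0, M4 stuck-at-1}.
Test 2 (in0=1, in1=1, in2=1): fault-free M1=0, M2=1, M3=1, M4=0 → 0; observed 0. Eliminates M3 stuck-at-0, M4 stuck-at-1.
Only M1 stuck-at-1 is consistent with every test.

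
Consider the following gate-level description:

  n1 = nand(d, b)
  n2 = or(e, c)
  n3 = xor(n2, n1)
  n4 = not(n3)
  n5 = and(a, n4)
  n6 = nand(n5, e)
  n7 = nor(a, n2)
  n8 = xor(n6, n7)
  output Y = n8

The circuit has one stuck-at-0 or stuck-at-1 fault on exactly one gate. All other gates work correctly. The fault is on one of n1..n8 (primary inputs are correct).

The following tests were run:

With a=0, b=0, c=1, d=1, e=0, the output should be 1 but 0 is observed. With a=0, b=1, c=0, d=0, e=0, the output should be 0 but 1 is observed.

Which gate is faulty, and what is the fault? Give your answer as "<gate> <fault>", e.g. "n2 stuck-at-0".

Fault-free values for test 1 (a=0, b=0, c=1, d=1, e=0): n1=1, n2=1, n3=0, n4=1, n5=0, n6=1, n7=0, n8=1, giving Y=1. Observed 0.
Test 1: faults giving observed 0 are {n2 stuck-at-0, n6 stuck-at-0, n7 stuck-at-1, n8 stuck-at-0}.
Test 2 (a=0, b=1, c=0, d=0, e=0): fault-free n1=1, n2=0, n3=1, n4=0, n5=0, n6=1, n7=1, n8=0 → 0; observed 1. Eliminates n2 stuck-at-0, n7 stuck-at-1, n8 stuck-at-0.
Only n6 stuck-at-0 is consistent with every test.

n6 stuck-at-0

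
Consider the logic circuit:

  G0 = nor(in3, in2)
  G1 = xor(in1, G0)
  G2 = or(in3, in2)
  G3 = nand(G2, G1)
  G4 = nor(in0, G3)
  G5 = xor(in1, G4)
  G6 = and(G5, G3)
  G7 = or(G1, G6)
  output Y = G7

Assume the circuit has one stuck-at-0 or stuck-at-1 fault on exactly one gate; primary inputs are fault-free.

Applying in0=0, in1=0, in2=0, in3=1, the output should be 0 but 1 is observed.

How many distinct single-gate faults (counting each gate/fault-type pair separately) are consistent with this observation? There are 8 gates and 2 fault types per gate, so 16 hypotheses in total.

6

Fault-free: G0=0, G1=0, G2=1, G3=1, G4=0, G5=0, G6=0, G7=0 → 0. Observed 1.
  G0: stuck-at-1 ✓; others ✗
  G1: stuck-at-1 ✓; others ✗
  G2: none of the 2 fault types match ✗
  G3: none of the 2 fault types match ✗
  G4: stuck-at-1 ✓; others ✗
  G5: stuck-at-1 ✓; others ✗
  G6: stuck-at-1 ✓; others ✗
  G7: stuck-at-1 ✓; others ✗
Consistent faults: {G0 stuck-at-1, G1 stuck-at-1, G4 stuck-at-1, G5 stuck-at-1, G6 stuck-at-1, G7 stuck-at-1} — 6 in all.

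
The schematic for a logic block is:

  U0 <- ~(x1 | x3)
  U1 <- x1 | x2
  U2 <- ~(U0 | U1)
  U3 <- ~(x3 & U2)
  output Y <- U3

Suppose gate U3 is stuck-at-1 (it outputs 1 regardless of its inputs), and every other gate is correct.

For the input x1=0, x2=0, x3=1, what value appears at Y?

1

Propagate with U3 forced: U0=0, U1=0, U2=1, U3=1 [stuck-at-1].
So Y = 1. (Without the fault it would be 0.)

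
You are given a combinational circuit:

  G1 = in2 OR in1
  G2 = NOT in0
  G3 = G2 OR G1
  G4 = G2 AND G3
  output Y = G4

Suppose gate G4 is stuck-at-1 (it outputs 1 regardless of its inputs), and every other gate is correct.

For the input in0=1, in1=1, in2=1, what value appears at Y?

Propagate with G4 forced: G1=1, G2=0, G3=1, G4=1 [stuck-at-1].
So Y = 1. (Without the fault it would be 0.)

1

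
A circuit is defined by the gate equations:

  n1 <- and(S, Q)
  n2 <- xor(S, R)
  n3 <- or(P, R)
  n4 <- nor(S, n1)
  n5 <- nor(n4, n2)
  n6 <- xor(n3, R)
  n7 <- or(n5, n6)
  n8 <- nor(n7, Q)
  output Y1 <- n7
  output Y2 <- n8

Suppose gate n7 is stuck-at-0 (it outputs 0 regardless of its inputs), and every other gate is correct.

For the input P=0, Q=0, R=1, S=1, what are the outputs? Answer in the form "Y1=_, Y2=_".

Y1=0, Y2=1

Propagate with n7 forced: n1=0, n2=0, n3=1, n4=0, n5=1, n6=0, n7=0 [stuck-at-0], n8=1.
So the outputs are Y1=0, Y2=1. (Without the fault they would be Y1=1, Y2=0.)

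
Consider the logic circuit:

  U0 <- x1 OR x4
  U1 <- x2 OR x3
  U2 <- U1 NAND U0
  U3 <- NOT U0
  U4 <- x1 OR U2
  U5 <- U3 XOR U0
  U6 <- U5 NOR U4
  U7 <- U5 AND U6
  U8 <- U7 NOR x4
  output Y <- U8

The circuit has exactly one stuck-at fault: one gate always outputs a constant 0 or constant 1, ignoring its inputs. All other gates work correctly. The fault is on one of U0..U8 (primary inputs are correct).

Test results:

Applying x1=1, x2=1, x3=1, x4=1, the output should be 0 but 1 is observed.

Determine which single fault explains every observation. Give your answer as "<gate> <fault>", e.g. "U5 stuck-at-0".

U8 stuck-at-1

Fault-free values for test 1 (x1=1, x2=1, x3=1, x4=1): U0=1, U1=1, U2=0, U3=0, U4=1, U5=1, U6=0, U7=0, U8=0, giving Y=0. Observed 1.
Test 1: faults giving observed 1 are {U8 stuck-at-1}.
Only U8 stuck-at-1 is consistent with every test.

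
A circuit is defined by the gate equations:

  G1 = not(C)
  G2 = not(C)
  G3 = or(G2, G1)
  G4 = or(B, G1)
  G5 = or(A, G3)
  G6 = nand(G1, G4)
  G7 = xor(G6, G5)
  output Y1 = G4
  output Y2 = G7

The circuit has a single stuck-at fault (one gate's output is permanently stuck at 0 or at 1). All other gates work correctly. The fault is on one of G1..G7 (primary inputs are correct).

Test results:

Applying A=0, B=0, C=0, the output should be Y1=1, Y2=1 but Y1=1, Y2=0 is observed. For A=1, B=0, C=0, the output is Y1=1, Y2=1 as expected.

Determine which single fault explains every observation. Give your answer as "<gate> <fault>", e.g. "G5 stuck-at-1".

Fault-free values for test 1 (A=0, B=0, C=0): G1=1, G2=1, G3=1, G4=1, G5=1, G6=0, G7=1, giving Y1=1, Y2=1. Observed Y1=1, Y2=0.
Test 1: faults giving observed Y1=1, Y2=0 are {G3 stuck-at-0, G5 stuck-at-0, G6 stuck-at-1, G7 stuck-at-0}.
Test 2 (A=1, B=0, C=0): fault-free G1=1, G2=1, G3=1, G4=1, G5=1, G6=0, G7=1 → Y1=1, Y2=1; observed Y1=1, Y2=1. Eliminates G5 stuck-at-0, G6 stuck-at-1, G7 stuck-at-0.
Only G3 stuck-at-0 is consistent with every test.

G3 stuck-at-0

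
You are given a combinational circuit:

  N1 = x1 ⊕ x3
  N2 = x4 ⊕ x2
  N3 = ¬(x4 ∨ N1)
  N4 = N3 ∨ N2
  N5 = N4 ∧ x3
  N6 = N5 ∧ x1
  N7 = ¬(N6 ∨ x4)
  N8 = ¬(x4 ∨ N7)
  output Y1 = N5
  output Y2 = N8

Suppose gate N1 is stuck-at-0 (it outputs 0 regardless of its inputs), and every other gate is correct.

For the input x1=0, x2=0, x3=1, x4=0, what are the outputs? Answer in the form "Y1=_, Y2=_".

Propagate with N1 forced: N1=0 [stuck-at-0], N2=0, N3=1, N4=1, N5=1, N6=0, N7=1, N8=0.
So the outputs are Y1=1, Y2=0. (Without the fault they would be Y1=0, Y2=0.)

Y1=1, Y2=0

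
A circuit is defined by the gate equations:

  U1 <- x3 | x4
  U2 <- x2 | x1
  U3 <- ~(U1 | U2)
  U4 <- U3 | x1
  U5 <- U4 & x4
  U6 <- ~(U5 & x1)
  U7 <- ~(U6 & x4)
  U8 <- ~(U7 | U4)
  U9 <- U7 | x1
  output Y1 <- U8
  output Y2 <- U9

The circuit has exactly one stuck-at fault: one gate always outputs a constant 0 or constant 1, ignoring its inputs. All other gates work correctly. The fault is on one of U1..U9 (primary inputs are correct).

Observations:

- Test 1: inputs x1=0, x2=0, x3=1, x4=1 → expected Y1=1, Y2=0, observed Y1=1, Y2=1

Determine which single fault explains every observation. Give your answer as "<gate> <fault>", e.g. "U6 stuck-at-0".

Fault-free values for test 1 (x1=0, x2=0, x3=1, x4=1): U1=1, U2=0, U3=0, U4=0, U5=0, U6=1, U7=0, U8=1, U9=0, giving Y1=1, Y2=0. Observed Y1=1, Y2=1.
Test 1: faults giving observed Y1=1, Y2=1 are {U9 stuck-at-1}.
Only U9 stuck-at-1 is consistent with every test.

U9 stuck-at-1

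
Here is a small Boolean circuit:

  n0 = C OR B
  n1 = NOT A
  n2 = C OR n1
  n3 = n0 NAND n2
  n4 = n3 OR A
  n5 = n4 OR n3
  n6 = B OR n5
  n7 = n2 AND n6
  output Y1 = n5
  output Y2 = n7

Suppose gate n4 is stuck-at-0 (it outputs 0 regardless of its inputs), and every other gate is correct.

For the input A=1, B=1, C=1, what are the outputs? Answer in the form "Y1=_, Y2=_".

Propagate with n4 forced: n0=1, n1=0, n2=1, n3=0, n4=0 [stuck-at-0], n5=0, n6=1, n7=1.
So the outputs are Y1=0, Y2=1. (Without the fault they would be Y1=1, Y2=1.)

Y1=0, Y2=1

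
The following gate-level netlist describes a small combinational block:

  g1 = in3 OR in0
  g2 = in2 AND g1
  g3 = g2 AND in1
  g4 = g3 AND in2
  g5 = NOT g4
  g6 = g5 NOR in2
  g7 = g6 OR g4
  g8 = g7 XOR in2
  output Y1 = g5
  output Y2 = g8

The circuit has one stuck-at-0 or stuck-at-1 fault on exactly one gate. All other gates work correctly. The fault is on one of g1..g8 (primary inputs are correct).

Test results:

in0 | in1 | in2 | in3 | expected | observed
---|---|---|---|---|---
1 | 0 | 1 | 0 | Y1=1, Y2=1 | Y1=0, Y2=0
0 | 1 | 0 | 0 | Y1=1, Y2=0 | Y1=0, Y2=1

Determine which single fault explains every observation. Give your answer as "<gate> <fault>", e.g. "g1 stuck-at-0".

Fault-free values for test 1 (in0=1, in1=0, in2=1, in3=0): g1=1, g2=1, g3=0, g4=0, g5=1, g6=0, g7=0, g8=1, giving Y1=1, Y2=1. Observed Y1=0, Y2=0.
Test 1: faults giving observed Y1=0, Y2=0 are {g3 stuck-at-1, g4 stuck-at-1}.
Test 2 (in0=0, in1=1, in2=0, in3=0): fault-free g1=0, g2=0, g3=0, g4=0, g5=1, g6=0, g7=0, g8=0 → Y1=1, Y2=0; observed Y1=0, Y2=1. Eliminates g3 stuck-at-1.
Only g4 stuck-at-1 is consistent with every test.

g4 stuck-at-1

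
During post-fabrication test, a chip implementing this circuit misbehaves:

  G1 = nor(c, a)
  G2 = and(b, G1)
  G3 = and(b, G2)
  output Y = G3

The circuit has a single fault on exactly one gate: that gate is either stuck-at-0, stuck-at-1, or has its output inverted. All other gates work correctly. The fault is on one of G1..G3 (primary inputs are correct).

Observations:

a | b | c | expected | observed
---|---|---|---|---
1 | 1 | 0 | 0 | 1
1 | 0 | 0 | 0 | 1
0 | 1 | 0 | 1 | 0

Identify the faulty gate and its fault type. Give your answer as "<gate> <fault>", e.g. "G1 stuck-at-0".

Fault-free values for test 1 (a=1, b=1, c=0): G1=0, G2=0, G3=0, giving Y=0. Observed 1.
Test 1: faults giving observed 1 are {G1 stuck-at-1, G1 inverted output, G2 stuck-at-1, G2 inverted output, G3 stuck-at-1, G3 inverted output}.
Test 2 (a=1, b=0, c=0): fault-free G1=0, G2=0, G3=0 → 0; observed 1. Eliminates G1 stuck-at-1, G1 inverted output, G2 stuck-at-1, G2 inverted output.
Test 3 (a=0, b=1, c=0): fault-free G1=1, G2=1, G3=1 → 1; observed 0. Eliminates G3 stuck-at-1.
Only G3 inverted output is consistent with every test.

G3 inverted output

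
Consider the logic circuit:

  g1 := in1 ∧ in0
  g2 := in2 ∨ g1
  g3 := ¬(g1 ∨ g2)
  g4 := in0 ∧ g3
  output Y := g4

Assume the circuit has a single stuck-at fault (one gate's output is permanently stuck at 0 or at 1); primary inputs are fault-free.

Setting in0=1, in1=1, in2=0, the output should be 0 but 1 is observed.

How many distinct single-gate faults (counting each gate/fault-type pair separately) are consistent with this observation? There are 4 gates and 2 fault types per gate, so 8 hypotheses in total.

Fault-free: g1=1, g2=1, g3=0, g4=0 → 0. Observed 1.
  g1 stuck-at-0: output 1 ✓
  g1 stuck-at-1: output 0 ✗
  g2 stuck-at-0: output 0 ✗
  g2 stuck-at-1: output 0 ✗
  g3 stuck-at-0: output 0 ✗
  g3 stuck-at-1: output 1 ✓
  g4 stuck-at-0: output 0 ✗
  g4 stuck-at-1: output 1 ✓
Consistent faults: {g1 stuck-at-0, g3 stuck-at-1, g4 stuck-at-1} — 3 in all.

3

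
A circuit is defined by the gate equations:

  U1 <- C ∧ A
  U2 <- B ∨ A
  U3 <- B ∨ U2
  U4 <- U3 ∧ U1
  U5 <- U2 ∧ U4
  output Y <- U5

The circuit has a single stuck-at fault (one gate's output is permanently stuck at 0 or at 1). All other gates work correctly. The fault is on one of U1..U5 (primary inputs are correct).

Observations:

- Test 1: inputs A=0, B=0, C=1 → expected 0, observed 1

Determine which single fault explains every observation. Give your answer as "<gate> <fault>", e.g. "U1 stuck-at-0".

U5 stuck-at-1

Fault-free values for test 1 (A=0, B=0, C=1): U1=0, U2=0, U3=0, U4=0, U5=0, giving Y=0. Observed 1.
Test 1: faults giving observed 1 are {U5 stuck-at-1}.
Only U5 stuck-at-1 is consistent with every test.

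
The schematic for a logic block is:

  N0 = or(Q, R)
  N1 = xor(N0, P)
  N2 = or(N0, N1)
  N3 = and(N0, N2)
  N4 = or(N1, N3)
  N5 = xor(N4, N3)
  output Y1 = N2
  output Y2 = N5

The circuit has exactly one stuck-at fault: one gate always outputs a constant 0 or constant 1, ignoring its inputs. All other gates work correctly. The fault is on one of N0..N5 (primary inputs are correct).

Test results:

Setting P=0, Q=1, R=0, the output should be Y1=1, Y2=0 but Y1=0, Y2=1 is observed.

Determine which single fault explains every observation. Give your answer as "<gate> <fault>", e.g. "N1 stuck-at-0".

N2 stuck-at-0

Fault-free values for test 1 (P=0, Q=1, R=0): N0=1, N1=1, N2=1, N3=1, N4=1, N5=0, giving Y1=1, Y2=0. Observed Y1=0, Y2=1.
Test 1: faults giving observed Y1=0, Y2=1 are {N2 stuck-at-0}.
Only N2 stuck-at-0 is consistent with every test.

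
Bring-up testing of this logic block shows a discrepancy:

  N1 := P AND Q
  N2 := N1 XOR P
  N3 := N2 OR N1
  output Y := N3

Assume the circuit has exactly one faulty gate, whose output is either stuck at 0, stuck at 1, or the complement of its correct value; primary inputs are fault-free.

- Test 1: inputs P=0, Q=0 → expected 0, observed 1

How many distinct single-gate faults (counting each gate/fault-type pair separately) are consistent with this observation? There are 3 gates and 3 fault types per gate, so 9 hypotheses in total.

Fault-free: N1=0, N2=0, N3=0 → 0. Observed 1.
  N1 stuck-at-0: output 0 ✗
  N1 stuck-at-1: output 1 ✓
  N1 inverted output: output 1 ✓
  N2 stuck-at-0: output 0 ✗
  N2 stuck-at-1: output 1 ✓
  N2 inverted output: output 1 ✓
  N3 stuck-at-0: output 0 ✗
  N3 stuck-at-1: output 1 ✓
  N3 inverted output: output 1 ✓
Consistent faults: {N1 stuck-at-1, N1 inverted output, N2 stuck-at-1, N2 inverted output, N3 stuck-at-1, N3 inverted output} — 6 in all.

6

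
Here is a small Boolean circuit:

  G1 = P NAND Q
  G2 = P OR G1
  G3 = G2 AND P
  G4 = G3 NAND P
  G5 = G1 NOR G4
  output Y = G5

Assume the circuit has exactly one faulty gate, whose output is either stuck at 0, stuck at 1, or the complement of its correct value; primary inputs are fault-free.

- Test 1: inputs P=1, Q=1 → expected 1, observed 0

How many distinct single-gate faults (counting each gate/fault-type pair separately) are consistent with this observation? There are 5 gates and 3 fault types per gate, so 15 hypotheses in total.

10

Fault-free: G1=0, G2=1, G3=1, G4=0, G5=1 → 1. Observed 0.
  G1: stuck-at-1, inverted output ✓; others ✗
  G2: stuck-at-0, inverted output ✓; others ✗
  G3: stuck-at-0, inverted output ✓; others ✗
  G4: stuck-at-1, inverted output ✓; others ✗
  G5: stuck-at-0, inverted output ✓; others ✗
Consistent faults: {G1 stuck-at-1, G1 inverted output, G2 stuck-at-0, G2 inverted output, G3 stuck-at-0, G3 inverted output, G4 stuck-at-1, G4 inverted output, G5 stuck-at-0, G5 inverted output} — 10 in all.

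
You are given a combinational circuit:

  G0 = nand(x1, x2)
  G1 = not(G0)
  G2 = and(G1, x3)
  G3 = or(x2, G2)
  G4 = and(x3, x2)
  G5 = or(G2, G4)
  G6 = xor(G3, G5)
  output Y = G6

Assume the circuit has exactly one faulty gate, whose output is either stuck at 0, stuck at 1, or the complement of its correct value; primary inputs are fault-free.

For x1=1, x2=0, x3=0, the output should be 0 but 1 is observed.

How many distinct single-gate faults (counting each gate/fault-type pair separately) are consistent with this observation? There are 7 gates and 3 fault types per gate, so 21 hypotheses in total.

8

Fault-free: G0=1, G1=0, G2=0, G3=0, G4=0, G5=0, G6=0 → 0. Observed 1.
  G0: none of the 3 fault types match ✗
  G1: none of the 3 fault types match ✗
  G2: none of the 3 fault types match ✗
  G3: stuck-at-1, inverted output ✓; others ✗
  G4: stuck-at-1, inverted output ✓; others ✗
  G5: stuck-at-1, inverted output ✓; others ✗
  G6: stuck-at-1, inverted output ✓; others ✗
Consistent faults: {G3 stuck-at-1, G3 inverted output, G4 stuck-at-1, G4 inverted output, G5 stuck-at-1, G5 inverted output, G6 stuck-at-1, G6 inverted output} — 8 in all.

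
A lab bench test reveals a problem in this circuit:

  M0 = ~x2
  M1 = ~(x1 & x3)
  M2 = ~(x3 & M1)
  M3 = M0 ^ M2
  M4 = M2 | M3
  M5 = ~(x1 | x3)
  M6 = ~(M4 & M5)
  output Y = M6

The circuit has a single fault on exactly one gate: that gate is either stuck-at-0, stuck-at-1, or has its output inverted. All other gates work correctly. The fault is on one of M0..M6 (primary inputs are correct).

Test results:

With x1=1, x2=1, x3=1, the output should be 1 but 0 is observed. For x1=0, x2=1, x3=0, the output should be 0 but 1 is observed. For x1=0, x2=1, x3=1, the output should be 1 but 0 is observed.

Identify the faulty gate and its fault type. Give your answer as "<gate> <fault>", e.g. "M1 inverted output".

Fault-free values for test 1 (x1=1, x2=1, x3=1): M0=0, M1=0, M2=1, M3=1, M4=1, M5=0, M6=1, giving Y=1. Observed 0.
Test 1: faults giving observed 0 are {M5 stuck-at-1, M5 inverted output, M6 stuck-at-0, M6 inverted output}.
Test 2 (x1=0, x2=1, x3=0): fault-free M0=0, M1=1, M2=1, M3=1, M4=1, M5=1, M6=0 → 0; observed 1. Eliminates M5 stuck-at-1, M6 stuck-at-0.
Test 3 (x1=0, x2=1, x3=1): fault-free M0=0, M1=1, M2=0, M3=0, M4=0, M5=0, M6=1 → 1; observed 0. Eliminates M5 inverted output.
Only M6 inverted output is consistent with every test.

M6 inverted output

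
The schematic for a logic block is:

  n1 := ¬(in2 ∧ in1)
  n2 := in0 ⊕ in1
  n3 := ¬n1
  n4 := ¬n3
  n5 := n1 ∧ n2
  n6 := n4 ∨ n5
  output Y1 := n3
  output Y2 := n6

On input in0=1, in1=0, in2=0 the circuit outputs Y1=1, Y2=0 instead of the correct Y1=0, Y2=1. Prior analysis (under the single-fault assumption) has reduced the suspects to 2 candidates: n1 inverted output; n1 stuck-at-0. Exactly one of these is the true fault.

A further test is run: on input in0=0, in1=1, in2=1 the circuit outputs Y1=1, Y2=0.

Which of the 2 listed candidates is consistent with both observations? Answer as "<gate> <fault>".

Evaluate each candidate on input in0=0, in1=1, in2=1:
  n1 inverted output: n1=1 [inverted output], n2=1, n3=0, n4=1, n5=1, n6=1 → Y1=0, Y2=1 — eliminated
  n1 stuck-at-0: n1=0 [stuck-at-0], n2=1, n3=1, n4=0, n5=0, n6=0 → Y1=1, Y2=0 — matches
Only n1 stuck-at-0 reproduces the observed Y1=1, Y2=0.

n1 stuck-at-0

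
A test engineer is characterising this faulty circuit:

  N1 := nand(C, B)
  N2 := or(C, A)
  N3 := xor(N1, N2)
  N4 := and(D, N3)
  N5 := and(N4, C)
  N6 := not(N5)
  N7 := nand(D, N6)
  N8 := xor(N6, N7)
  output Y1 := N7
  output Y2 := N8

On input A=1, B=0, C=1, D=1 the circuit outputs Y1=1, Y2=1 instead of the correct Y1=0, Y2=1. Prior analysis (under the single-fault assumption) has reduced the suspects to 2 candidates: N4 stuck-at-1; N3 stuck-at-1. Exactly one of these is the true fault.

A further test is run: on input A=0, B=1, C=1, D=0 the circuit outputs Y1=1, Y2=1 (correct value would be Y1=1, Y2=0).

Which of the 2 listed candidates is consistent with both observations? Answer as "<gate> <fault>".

N4 stuck-at-1

Evaluate each candidate on input A=0, B=1, C=1, D=0:
  N4 stuck-at-1: N1=0, N2=1, N3=1, N4=1 [stuck-at-1], N5=1, N6=0, N7=1, N8=1 → Y1=1, Y2=1 — matches
  N3 stuck-at-1: N1=0, N2=1, N3=1 [stuck-at-1], N4=0, N5=0, N6=1, N7=1, N8=0 → Y1=1, Y2=0 — eliminated
Only N4 stuck-at-1 reproduces the observed Y1=1, Y2=1.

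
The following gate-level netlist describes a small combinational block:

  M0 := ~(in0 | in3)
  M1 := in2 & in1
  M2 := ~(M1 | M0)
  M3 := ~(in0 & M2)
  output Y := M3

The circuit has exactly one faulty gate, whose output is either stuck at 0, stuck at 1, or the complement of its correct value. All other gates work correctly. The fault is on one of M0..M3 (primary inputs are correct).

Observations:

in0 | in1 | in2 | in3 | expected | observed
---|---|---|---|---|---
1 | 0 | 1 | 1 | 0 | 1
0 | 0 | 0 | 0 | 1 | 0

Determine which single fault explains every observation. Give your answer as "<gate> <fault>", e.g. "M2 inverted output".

Fault-free values for test 1 (in0=1, in1=0, in2=1, in3=1): M0=0, M1=0, M2=1, M3=0, giving Y=0. Observed 1.
Test 1: faults giving observed 1 are {M0 stuck-at-1, M0 inverted output, M1 stuck-at-1, M1 inverted output, M2 stuck-at-0, M2 inverted output, M3 stuck-at-1, M3 inverted output}.
Test 2 (in0=0, in1=0, in2=0, in3=0): fault-free M0=1, M1=0, M2=0, M3=1 → 1; observed 0. Eliminates M0 stuck-at-1, M0 inverted output, M1 stuck-at-1, M1 inverted output, M2 stuck-at-0, M2 inverted output, M3 stuck-at-1.
Only M3 inverted output is consistent with every test.

M3 inverted output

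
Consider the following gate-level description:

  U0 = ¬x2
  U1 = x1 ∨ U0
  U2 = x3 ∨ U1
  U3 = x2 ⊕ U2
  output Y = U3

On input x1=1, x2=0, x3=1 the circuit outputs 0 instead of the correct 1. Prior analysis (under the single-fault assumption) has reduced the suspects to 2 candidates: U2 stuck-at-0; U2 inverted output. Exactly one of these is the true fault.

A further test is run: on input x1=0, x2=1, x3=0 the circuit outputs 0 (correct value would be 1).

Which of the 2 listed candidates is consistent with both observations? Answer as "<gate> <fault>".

U2 inverted output

Evaluate each candidate on input x1=0, x2=1, x3=0:
  U2 stuck-at-0: U0=0, U1=0, U2=0 [stuck-at-0], U3=1 → 1 — eliminated
  U2 inverted output: U0=0, U1=0, U2=1 [inverted output], U3=0 → 0 — matches
Only U2 inverted output reproduces the observed 0.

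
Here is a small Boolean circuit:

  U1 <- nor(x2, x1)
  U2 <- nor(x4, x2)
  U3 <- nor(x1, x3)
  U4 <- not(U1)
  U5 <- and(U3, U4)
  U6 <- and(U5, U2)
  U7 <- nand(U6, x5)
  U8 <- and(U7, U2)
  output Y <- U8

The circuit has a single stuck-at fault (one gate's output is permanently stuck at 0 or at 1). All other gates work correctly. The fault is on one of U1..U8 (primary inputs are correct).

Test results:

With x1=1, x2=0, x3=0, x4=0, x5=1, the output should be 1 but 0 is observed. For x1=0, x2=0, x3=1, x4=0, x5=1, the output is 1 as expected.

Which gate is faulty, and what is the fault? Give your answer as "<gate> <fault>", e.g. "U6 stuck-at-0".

U3 stuck-at-1

Fault-free values for test 1 (x1=1, x2=0, x3=0, x4=0, x5=1): U1=0, U2=1, U3=0, U4=1, U5=0, U6=0, U7=1, U8=1, giving Y=1. Observed 0.
Test 1: faults giving observed 0 are {U2 stuck-at-0, U3 stuck-at-1, U5 stuck-at-1, U6 stuck-at-1, U7 stuck-at-0, U8 stuck-at-0}.
Test 2 (x1=0, x2=0, x3=1, x4=0, x5=1): fault-free U1=1, U2=1, U3=0, U4=0, U5=0, U6=0, U7=1, U8=1 → 1; observed 1. Eliminates U2 stuck-at-0, U5 stuck-at-1, U6 stuck-at-1, U7 stuck-at-0, U8 stuck-at-0.
Only U3 stuck-at-1 is consistent with every test.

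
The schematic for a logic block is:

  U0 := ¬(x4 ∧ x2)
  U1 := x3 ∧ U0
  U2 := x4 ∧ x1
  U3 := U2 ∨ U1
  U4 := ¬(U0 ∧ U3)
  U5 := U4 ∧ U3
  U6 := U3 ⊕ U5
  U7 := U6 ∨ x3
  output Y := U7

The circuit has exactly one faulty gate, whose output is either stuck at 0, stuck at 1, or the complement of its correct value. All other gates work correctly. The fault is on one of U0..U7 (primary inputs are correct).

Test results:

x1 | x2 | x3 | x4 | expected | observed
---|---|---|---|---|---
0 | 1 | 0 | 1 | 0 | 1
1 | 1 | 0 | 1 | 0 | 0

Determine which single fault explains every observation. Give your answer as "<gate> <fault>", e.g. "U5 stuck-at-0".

Fault-free values for test 1 (x1=0, x2=1, x3=0, x4=1): U0=0, U1=0, U2=0, U3=0, U4=1, U5=0, U6=0, U7=0, giving Y=0. Observed 1.
Test 1: faults giving observed 1 are {U5 stuck-at-1, U5 inverted output, U6 stuck-at-1, U6 inverted output, U7 stuck-at-1, U7 inverted output}.
Test 2 (x1=1, x2=1, x3=0, x4=1): fault-free U0=0, U1=0, U2=1, U3=1, U4=1, U5=1, U6=0, U7=0 → 0; observed 0. Eliminates U5 inverted output, U6 stuck-at-1, U6 inverted output, U7 stuck-at-1, U7 inverted output.
Only U5 stuck-at-1 is consistent with every test.

U5 stuck-at-1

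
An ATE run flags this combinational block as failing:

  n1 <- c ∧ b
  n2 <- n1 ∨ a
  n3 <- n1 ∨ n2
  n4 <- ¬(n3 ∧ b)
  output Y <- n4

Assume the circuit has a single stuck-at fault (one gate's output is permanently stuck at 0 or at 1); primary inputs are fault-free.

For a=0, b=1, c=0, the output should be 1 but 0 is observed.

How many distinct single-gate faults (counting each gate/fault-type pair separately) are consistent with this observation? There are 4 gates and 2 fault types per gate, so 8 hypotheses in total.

4

Fault-free: n1=0, n2=0, n3=0, n4=1 → 1. Observed 0.
  n1 stuck-at-0: output 1 ✗
  n1 stuck-at-1: output 0 ✓
  n2 stuck-at-0: output 1 ✗
  n2 stuck-at-1: output 0 ✓
  n3 stuck-at-0: output 1 ✗
  n3 stuck-at-1: output 0 ✓
  n4 stuck-at-0: output 0 ✓
  n4 stuck-at-1: output 1 ✗
Consistent faults: {n1 stuck-at-1, n2 stuck-at-1, n3 stuck-at-1, n4 stuck-at-0} — 4 in all.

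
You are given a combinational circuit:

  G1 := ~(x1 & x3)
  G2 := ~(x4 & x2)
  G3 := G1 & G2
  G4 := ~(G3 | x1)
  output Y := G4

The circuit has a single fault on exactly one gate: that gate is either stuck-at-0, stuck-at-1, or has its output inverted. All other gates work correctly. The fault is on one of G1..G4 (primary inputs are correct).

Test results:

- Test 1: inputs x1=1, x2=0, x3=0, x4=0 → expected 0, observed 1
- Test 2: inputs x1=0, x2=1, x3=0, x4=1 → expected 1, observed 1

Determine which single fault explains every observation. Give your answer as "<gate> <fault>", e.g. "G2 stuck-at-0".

G4 stuck-at-1

Fault-free values for test 1 (x1=1, x2=0, x3=0, x4=0): G1=1, G2=1, G3=1, G4=0, giving Y=0. Observed 1.
Test 1: faults giving observed 1 are {G4 stuck-at-1, G4 inverted output}.
Test 2 (x1=0, x2=1, x3=0, x4=1): fault-free G1=1, G2=0, G3=0, G4=1 → 1; observed 1. Eliminates G4 inverted output.
Only G4 stuck-at-1 is consistent with every test.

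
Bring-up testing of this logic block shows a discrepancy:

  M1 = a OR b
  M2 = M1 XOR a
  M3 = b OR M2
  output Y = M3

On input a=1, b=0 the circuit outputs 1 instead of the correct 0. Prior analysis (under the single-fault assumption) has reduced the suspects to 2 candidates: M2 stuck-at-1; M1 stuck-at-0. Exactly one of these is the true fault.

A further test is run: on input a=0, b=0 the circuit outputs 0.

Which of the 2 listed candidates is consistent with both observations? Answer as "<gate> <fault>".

Evaluate each candidate on input a=0, b=0:
  M2 stuck-at-1: M1=0, M2=1 [stuck-at-1], M3=1 → 1 — eliminated
  M1 stuck-at-0: M1=0 [stuck-at-0], M2=0, M3=0 → 0 — matches
Only M1 stuck-at-0 reproduces the observed 0.

M1 stuck-at-0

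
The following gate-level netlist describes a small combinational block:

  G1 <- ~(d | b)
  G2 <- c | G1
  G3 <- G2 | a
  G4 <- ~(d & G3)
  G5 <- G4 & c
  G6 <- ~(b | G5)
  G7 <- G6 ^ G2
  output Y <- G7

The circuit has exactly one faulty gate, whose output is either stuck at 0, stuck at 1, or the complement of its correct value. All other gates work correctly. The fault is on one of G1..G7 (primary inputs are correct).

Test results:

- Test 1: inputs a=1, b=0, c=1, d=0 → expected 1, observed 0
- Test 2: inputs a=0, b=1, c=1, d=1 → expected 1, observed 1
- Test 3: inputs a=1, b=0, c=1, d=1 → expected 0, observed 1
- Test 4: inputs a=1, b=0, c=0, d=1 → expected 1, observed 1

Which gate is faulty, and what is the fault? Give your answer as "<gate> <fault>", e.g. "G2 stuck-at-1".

G4 inverted output

Fault-free values for test 1 (a=1, b=0, c=1, d=0): G1=1, G2=1, G3=1, G4=1, G5=1, G6=0, G7=1, giving Y=1. Observed 0.
Test 1: faults giving observed 0 are {G2 stuck-at-0, G2 inverted output, G4 stuck-at-0, G4 inverted output, G5 stuck-at-0, G5 inverted output, G6 stuck-at-1, G6 inverted output, G7 stuck-at-0, G7 inverted output}.
Test 2 (a=0, b=1, c=1, d=1): fault-free G1=0, G2=1, G3=1, G4=0, G5=0, G6=0, G7=1 → 1; observed 1. Eliminates G2 stuck-at-0, G2 inverted output, G6 stuck-at-1, G6 inverted output, G7 stuck-at-0, G7 inverted output.
Test 3 (a=1, b=0, c=1, d=1): fault-free G1=0, G2=1, G3=1, G4=0, G5=0, G6=1, G7=0 → 0; observed 1. Eliminates G4 stuck-at-0, G5 stuck-at-0.
Test 4 (a=1, b=0, c=0, d=1): fault-free G1=0, G2=0, G3=1, G4=0, G5=0, G6=1, G7=1 → 1; observed 1. Eliminates G5 inverted output.
Only G4 inverted output is consistent with every test.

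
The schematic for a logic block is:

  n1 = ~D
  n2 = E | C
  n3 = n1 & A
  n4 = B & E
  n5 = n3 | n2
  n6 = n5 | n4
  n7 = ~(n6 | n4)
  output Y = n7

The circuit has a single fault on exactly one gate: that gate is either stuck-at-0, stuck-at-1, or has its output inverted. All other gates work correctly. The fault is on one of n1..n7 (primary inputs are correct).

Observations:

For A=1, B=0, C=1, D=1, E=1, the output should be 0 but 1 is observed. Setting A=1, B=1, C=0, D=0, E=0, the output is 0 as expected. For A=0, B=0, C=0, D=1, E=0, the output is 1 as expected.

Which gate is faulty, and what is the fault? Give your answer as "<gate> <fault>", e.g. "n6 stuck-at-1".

Fault-free values for test 1 (A=1, B=0, C=1, D=1, E=1): n1=0, n2=1, n3=0, n4=0, n5=1, n6=1, n7=0, giving Y=0. Observed 1.
Test 1: faults giving observed 1 are {n2 stuck-at-0, n2 inverted output, n5 stuck-at-0, n5 inverted output, n6 stuck-at-0, n6 inverted output, n7 stuck-at-1, n7 inverted output}.
Test 2 (A=1, B=1, C=0, D=0, E=0): fault-free n1=1, n2=0, n3=1, n4=0, n5=1, n6=1, n7=0 → 0; observed 0. Eliminates n5 stuck-at-0, n5 inverted output, n6 stuck-at-0, n6 inverted output, n7 stuck-at-1, n7 inverted output.
Test 3 (A=0, B=0, C=0, D=1, E=0): fault-free n1=0, n2=0, n3=0, n4=0, n5=0, n6=0, n7=1 → 1; observed 1. Eliminates n2 inverted output.
Only n2 stuck-at-0 is consistent with every test.

n2 stuck-at-0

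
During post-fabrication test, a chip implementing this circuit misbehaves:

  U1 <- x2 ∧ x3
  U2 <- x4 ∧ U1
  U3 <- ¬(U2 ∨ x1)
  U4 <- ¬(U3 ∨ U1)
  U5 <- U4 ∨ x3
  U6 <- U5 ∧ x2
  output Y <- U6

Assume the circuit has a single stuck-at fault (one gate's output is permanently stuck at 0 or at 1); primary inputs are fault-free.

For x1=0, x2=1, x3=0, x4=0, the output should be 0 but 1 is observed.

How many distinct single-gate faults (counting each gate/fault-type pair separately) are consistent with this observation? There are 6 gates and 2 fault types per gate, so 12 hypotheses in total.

Fault-free: U1=0, U2=0, U3=1, U4=0, U5=0, U6=0 → 0. Observed 1.
  U1 stuck-at-0: output 0 ✗
  U1 stuck-at-1: output 0 ✗
  U2 stuck-at-0: output 0 ✗
  U2 stuck-at-1: output 1 ✓
  U3 stuck-at-0: output 1 ✓
  U3 stuck-at-1: output 0 ✗
  U4 stuck-at-0: output 0 ✗
  U4 stuck-at-1: output 1 ✓
  U5 stuck-at-0: output 0 ✗
  U5 stuck-at-1: output 1 ✓
  U6 stuck-at-0: output 0 ✗
  U6 stuck-at-1: output 1 ✓
Consistent faults: {U2 stuck-at-1, U3 stuck-at-0, U4 stuck-at-1, U5 stuck-at-1, U6 stuck-at-1} — 5 in all.

5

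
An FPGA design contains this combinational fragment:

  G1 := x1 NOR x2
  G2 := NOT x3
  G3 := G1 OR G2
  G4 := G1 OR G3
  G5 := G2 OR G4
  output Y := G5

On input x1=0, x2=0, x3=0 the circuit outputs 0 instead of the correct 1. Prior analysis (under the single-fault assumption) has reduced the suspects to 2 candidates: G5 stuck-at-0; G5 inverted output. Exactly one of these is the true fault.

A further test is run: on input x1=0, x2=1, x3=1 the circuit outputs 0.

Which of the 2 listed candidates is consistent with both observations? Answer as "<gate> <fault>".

G5 stuck-at-0

Evaluate each candidate on input x1=0, x2=1, x3=1:
  G5 stuck-at-0: G1=0, G2=0, G3=0, G4=0, G5=0 [stuck-at-0] → 0 — matches
  G5 inverted output: G1=0, G2=0, G3=0, G4=0, G5=1 [inverted output] → 1 — eliminated
Only G5 stuck-at-0 reproduces the observed 0.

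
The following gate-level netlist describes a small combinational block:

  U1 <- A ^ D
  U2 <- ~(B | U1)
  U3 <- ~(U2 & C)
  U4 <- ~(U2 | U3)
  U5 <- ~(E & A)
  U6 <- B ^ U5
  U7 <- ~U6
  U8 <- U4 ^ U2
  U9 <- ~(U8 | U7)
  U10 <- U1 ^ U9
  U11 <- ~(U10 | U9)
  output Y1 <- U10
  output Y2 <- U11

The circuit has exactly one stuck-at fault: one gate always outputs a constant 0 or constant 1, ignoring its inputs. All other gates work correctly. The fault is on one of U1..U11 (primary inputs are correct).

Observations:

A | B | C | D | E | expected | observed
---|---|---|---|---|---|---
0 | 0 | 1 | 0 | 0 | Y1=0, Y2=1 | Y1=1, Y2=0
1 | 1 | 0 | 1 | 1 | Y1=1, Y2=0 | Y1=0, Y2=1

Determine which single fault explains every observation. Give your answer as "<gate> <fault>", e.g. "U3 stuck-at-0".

Fault-free values for test 1 (A=0, B=0, C=1, D=0, E=0): U1=0, U2=1, U3=0, U4=0, U5=1, U6=1, U7=0, U8=1, U9=0, U10=0, U11=1, giving Y1=0, Y2=1. Observed Y1=1, Y2=0.
Test 1: faults giving observed Y1=1, Y2=0 are {U2 stuck-at-0, U4 stuck-at-1, U8 stuck-at-0, U9 stuck-at-1, U10 stuck-at-1}.
Test 2 (A=1, B=1, C=0, D=1, E=1): fault-free U1=0, U2=0, U3=1, U4=0, U5=0, U6=1, U7=0, U8=0, U9=1, U10=1, U11=0 → Y1=1, Y2=0; observed Y1=0, Y2=1. Eliminates U2 stuck-at-0, U8 stuck-at-0, U9 stuck-at-1, U10 stuck-at-1.
Only U4 stuck-at-1 is consistent with every test.

U4 stuck-at-1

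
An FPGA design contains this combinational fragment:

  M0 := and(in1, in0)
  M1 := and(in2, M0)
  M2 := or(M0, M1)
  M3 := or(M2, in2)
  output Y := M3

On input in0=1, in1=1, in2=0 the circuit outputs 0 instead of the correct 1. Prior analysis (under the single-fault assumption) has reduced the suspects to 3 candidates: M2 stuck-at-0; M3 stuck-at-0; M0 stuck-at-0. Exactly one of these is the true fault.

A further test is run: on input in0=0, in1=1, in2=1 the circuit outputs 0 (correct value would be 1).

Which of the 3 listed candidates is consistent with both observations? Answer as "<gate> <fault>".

Evaluate each candidate on input in0=0, in1=1, in2=1:
  M2 stuck-at-0: M0=0, M1=0, M2=0 [stuck-at-0], M3=1 → 1 — eliminated
  M3 stuck-at-0: M0=0, M1=0, M2=0, M3=0 [stuck-at-0] → 0 — matches
  M0 stuck-at-0: M0=0 [stuck-at-0], M1=0, M2=0, M3=1 → 1 — eliminated
Only M3 stuck-at-0 reproduces the observed 0.

M3 stuck-at-0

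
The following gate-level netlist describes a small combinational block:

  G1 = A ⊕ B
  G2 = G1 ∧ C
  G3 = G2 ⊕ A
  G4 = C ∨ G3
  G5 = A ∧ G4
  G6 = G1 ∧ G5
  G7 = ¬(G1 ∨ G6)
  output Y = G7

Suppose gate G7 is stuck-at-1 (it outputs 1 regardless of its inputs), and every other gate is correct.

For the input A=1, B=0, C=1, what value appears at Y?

Propagate with G7 forced: G1=1, G2=1, G3=0, G4=1, G5=1, G6=1, G7=1 [stuck-at-1].
So Y = 1. (Without the fault it would be 0.)

1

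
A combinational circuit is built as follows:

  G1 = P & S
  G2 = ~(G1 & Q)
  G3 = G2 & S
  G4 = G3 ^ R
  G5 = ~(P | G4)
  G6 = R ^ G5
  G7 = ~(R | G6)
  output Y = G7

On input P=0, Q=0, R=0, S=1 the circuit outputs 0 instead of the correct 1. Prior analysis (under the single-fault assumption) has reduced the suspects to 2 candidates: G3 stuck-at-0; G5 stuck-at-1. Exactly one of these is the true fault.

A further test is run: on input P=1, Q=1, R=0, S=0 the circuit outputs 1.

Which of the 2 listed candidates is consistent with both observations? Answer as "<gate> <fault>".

G3 stuck-at-0

Evaluate each candidate on input P=1, Q=1, R=0, S=0:
  G3 stuck-at-0: G1=0, G2=1, G3=0 [stuck-at-0], G4=0, G5=0, G6=0, G7=1 → 1 — matches
  G5 stuck-at-1: G1=0, G2=1, G3=0, G4=0, G5=1 [stuck-at-1], G6=1, G7=0 → 0 — eliminated
Only G3 stuck-at-0 reproduces the observed 1.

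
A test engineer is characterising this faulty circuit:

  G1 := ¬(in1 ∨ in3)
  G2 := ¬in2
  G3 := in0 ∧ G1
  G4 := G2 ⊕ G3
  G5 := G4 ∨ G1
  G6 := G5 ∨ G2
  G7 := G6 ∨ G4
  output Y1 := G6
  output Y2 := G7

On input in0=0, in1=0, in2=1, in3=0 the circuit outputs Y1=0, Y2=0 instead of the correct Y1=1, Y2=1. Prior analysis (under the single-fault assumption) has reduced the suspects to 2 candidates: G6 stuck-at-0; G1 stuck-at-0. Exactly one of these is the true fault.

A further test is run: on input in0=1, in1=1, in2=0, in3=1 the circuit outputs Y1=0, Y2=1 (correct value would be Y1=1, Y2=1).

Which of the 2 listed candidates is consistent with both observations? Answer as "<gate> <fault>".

G6 stuck-at-0

Evaluate each candidate on input in0=1, in1=1, in2=0, in3=1:
  G6 stuck-at-0: G1=0, G2=1, G3=0, G4=1, G5=1, G6=0 [stuck-at-0], G7=1 → Y1=0, Y2=1 — matches
  G1 stuck-at-0: G1=0 [stuck-at-0], G2=1, G3=0, G4=1, G5=1, G6=1, G7=1 → Y1=1, Y2=1 — eliminated
Only G6 stuck-at-0 reproduces the observed Y1=0, Y2=1.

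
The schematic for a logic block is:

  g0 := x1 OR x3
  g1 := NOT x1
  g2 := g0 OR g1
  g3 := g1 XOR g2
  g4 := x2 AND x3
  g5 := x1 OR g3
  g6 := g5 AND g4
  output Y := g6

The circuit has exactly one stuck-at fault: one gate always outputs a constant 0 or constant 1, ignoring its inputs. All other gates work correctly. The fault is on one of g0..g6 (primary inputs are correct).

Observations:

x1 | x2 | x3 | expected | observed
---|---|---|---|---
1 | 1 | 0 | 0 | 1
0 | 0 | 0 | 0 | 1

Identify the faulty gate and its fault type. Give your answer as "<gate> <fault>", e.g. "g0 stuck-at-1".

g6 stuck-at-1

Fault-free values for test 1 (x1=1, x2=1, x3=0): g0=1, g1=0, g2=1, g3=1, g4=0, g5=1, g6=0, giving Y=0. Observed 1.
Test 1: faults giving observed 1 are {g4 stuck-at-1, g6 stuck-at-1}.
Test 2 (x1=0, x2=0, x3=0): fault-free g0=0, g1=1, g2=1, g3=0, g4=0, g5=0, g6=0 → 0; observed 1. Eliminates g4 stuck-at-1.
Only g6 stuck-at-1 is consistent with every test.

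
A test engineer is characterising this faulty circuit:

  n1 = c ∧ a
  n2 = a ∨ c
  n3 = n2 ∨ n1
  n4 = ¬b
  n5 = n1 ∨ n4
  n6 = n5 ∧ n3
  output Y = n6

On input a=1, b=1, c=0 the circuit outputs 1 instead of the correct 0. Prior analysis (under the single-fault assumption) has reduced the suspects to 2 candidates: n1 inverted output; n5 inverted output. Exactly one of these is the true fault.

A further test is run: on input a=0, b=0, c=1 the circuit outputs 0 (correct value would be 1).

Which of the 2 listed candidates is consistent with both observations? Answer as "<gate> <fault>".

n5 inverted output

Evaluate each candidate on input a=0, b=0, c=1:
  n1 inverted output: n1=1 [inverted output], n2=1, n3=1, n4=1, n5=1, n6=1 → 1 — eliminated
  n5 inverted output: n1=0, n2=1, n3=1, n4=1, n5=0 [inverted output], n6=0 → 0 — matches
Only n5 inverted output reproduces the observed 0.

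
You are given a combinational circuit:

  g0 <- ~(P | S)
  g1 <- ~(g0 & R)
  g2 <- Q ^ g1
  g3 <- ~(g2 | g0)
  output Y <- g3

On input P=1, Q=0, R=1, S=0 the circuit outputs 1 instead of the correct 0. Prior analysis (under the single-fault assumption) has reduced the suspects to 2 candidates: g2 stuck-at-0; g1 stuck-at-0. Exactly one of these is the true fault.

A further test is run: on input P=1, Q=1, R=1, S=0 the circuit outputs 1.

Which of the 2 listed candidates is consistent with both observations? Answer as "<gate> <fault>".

g2 stuck-at-0

Evaluate each candidate on input P=1, Q=1, R=1, S=0:
  g2 stuck-at-0: g0=0, g1=1, g2=0 [stuck-at-0], g3=1 → 1 — matches
  g1 stuck-at-0: g0=0, g1=0 [stuck-at-0], g2=1, g3=0 → 0 — eliminated
Only g2 stuck-at-0 reproduces the observed 1.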